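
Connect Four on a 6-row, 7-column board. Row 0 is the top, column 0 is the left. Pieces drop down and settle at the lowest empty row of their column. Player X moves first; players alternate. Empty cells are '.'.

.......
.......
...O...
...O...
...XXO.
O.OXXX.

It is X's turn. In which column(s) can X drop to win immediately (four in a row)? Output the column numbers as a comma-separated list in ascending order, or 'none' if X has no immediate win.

col 0: drop X → no win
col 1: drop X → no win
col 2: drop X → no win
col 3: drop X → no win
col 4: drop X → no win
col 5: drop X → no win
col 6: drop X → WIN!

Answer: 6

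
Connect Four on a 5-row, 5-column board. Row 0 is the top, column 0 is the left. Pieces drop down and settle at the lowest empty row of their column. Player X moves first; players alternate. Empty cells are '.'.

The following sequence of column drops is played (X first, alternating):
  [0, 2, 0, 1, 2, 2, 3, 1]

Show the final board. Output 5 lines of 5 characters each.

Move 1: X drops in col 0, lands at row 4
Move 2: O drops in col 2, lands at row 4
Move 3: X drops in col 0, lands at row 3
Move 4: O drops in col 1, lands at row 4
Move 5: X drops in col 2, lands at row 3
Move 6: O drops in col 2, lands at row 2
Move 7: X drops in col 3, lands at row 4
Move 8: O drops in col 1, lands at row 3

Answer: .....
.....
..O..
XOX..
XOOX.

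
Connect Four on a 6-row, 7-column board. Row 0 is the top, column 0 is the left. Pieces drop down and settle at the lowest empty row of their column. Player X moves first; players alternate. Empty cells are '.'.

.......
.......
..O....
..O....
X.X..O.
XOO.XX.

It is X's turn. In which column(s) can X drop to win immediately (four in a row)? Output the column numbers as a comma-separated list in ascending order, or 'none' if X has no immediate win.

Answer: none

Derivation:
col 0: drop X → no win
col 1: drop X → no win
col 2: drop X → no win
col 3: drop X → no win
col 4: drop X → no win
col 5: drop X → no win
col 6: drop X → no win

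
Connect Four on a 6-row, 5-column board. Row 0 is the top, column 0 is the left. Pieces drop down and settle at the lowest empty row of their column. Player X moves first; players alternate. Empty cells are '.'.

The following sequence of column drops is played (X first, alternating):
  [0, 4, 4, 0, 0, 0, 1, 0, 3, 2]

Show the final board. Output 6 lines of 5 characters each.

Answer: .....
O....
O....
X....
O...X
XXOXO

Derivation:
Move 1: X drops in col 0, lands at row 5
Move 2: O drops in col 4, lands at row 5
Move 3: X drops in col 4, lands at row 4
Move 4: O drops in col 0, lands at row 4
Move 5: X drops in col 0, lands at row 3
Move 6: O drops in col 0, lands at row 2
Move 7: X drops in col 1, lands at row 5
Move 8: O drops in col 0, lands at row 1
Move 9: X drops in col 3, lands at row 5
Move 10: O drops in col 2, lands at row 5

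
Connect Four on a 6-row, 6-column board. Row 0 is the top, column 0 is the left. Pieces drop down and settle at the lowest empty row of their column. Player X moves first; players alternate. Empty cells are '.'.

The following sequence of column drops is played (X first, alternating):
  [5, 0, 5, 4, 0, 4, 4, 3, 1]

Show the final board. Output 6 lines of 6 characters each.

Move 1: X drops in col 5, lands at row 5
Move 2: O drops in col 0, lands at row 5
Move 3: X drops in col 5, lands at row 4
Move 4: O drops in col 4, lands at row 5
Move 5: X drops in col 0, lands at row 4
Move 6: O drops in col 4, lands at row 4
Move 7: X drops in col 4, lands at row 3
Move 8: O drops in col 3, lands at row 5
Move 9: X drops in col 1, lands at row 5

Answer: ......
......
......
....X.
X...OX
OX.OOX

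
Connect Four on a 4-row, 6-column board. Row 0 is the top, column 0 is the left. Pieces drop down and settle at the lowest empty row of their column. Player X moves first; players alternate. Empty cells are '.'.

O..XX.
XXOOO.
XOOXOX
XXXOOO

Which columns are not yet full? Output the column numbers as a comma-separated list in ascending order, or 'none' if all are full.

Answer: 1,2,5

Derivation:
col 0: top cell = 'O' → FULL
col 1: top cell = '.' → open
col 2: top cell = '.' → open
col 3: top cell = 'X' → FULL
col 4: top cell = 'X' → FULL
col 5: top cell = '.' → open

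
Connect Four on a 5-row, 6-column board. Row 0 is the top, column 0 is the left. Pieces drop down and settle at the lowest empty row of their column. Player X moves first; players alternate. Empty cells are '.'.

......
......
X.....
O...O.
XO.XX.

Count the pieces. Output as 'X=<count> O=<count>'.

X=4 O=3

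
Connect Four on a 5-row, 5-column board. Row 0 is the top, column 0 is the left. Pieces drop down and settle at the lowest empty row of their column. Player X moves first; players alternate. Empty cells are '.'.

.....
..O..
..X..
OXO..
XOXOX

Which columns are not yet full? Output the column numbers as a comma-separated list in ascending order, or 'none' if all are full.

Answer: 0,1,2,3,4

Derivation:
col 0: top cell = '.' → open
col 1: top cell = '.' → open
col 2: top cell = '.' → open
col 3: top cell = '.' → open
col 4: top cell = '.' → open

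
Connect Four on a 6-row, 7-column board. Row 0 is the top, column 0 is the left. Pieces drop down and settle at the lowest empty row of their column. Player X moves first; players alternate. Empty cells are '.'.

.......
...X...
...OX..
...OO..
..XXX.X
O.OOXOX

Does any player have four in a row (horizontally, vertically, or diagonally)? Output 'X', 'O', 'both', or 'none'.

none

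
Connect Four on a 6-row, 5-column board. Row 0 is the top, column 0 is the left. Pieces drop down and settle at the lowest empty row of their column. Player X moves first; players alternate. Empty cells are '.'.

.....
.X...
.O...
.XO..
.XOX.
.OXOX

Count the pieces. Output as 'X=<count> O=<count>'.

X=6 O=5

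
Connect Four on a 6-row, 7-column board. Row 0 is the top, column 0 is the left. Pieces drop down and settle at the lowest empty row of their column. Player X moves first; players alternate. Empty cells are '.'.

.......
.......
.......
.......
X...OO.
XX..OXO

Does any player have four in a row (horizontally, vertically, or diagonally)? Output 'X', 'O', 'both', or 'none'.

none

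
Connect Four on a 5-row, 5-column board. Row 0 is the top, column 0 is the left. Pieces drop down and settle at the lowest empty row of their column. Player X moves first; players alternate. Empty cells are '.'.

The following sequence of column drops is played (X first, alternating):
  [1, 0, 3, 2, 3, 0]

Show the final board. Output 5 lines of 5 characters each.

Answer: .....
.....
.....
O..X.
OXOX.

Derivation:
Move 1: X drops in col 1, lands at row 4
Move 2: O drops in col 0, lands at row 4
Move 3: X drops in col 3, lands at row 4
Move 4: O drops in col 2, lands at row 4
Move 5: X drops in col 3, lands at row 3
Move 6: O drops in col 0, lands at row 3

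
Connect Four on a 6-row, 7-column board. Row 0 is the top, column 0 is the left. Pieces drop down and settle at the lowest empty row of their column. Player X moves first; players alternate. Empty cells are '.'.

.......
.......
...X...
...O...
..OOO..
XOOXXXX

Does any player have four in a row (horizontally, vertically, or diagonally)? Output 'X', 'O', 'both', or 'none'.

X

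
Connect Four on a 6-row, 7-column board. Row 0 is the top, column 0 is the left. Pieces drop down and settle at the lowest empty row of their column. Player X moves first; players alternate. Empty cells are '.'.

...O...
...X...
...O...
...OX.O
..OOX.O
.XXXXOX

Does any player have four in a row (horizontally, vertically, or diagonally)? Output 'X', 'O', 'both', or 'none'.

X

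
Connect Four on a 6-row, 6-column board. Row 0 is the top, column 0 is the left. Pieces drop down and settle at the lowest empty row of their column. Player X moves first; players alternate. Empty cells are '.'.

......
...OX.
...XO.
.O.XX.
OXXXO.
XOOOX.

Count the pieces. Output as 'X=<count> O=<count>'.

X=9 O=8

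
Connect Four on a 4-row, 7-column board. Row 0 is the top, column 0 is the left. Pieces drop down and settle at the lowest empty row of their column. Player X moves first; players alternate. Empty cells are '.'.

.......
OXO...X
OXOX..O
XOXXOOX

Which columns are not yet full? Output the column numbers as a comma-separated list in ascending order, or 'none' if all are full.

col 0: top cell = '.' → open
col 1: top cell = '.' → open
col 2: top cell = '.' → open
col 3: top cell = '.' → open
col 4: top cell = '.' → open
col 5: top cell = '.' → open
col 6: top cell = '.' → open

Answer: 0,1,2,3,4,5,6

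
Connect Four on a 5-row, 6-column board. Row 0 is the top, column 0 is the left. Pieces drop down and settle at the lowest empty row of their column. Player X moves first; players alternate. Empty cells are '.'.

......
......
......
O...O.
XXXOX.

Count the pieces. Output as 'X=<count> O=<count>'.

X=4 O=3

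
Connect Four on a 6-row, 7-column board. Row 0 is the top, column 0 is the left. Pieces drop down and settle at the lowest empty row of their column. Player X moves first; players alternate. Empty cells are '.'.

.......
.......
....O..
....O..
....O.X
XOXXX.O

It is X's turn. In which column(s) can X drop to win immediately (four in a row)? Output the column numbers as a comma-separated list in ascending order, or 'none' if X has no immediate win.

col 0: drop X → no win
col 1: drop X → no win
col 2: drop X → no win
col 3: drop X → no win
col 4: drop X → no win
col 5: drop X → WIN!
col 6: drop X → no win

Answer: 5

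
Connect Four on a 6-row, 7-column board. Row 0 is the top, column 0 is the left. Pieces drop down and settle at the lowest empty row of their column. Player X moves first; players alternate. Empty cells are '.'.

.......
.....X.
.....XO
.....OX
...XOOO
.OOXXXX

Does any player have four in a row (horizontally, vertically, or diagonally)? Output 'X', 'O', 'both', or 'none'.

X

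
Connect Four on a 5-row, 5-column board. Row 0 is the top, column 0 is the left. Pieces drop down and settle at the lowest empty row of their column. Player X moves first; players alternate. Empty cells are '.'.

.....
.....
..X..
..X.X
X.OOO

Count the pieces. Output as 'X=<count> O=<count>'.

X=4 O=3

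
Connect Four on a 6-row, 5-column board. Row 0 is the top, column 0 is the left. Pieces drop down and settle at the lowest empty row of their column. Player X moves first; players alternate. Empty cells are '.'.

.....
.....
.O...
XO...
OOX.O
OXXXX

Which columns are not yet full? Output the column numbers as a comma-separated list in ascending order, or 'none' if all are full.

col 0: top cell = '.' → open
col 1: top cell = '.' → open
col 2: top cell = '.' → open
col 3: top cell = '.' → open
col 4: top cell = '.' → open

Answer: 0,1,2,3,4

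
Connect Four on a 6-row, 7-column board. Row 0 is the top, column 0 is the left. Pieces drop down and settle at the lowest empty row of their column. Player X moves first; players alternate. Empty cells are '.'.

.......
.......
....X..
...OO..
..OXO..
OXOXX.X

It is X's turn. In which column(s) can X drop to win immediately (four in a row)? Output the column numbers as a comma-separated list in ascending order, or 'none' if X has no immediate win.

Answer: 5

Derivation:
col 0: drop X → no win
col 1: drop X → no win
col 2: drop X → no win
col 3: drop X → no win
col 4: drop X → no win
col 5: drop X → WIN!
col 6: drop X → no win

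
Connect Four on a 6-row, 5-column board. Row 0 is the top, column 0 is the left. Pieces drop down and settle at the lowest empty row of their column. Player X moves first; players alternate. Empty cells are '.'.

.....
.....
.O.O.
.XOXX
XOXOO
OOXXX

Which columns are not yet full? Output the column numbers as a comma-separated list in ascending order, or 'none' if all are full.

col 0: top cell = '.' → open
col 1: top cell = '.' → open
col 2: top cell = '.' → open
col 3: top cell = '.' → open
col 4: top cell = '.' → open

Answer: 0,1,2,3,4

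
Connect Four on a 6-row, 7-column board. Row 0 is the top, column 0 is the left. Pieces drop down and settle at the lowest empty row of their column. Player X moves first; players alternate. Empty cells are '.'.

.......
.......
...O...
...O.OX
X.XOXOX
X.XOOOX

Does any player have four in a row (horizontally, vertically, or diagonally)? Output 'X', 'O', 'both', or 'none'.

O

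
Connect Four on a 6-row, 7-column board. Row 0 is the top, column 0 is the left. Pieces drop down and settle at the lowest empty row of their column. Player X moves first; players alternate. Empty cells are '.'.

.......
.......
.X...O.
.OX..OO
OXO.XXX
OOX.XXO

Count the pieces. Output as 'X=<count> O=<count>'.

X=9 O=9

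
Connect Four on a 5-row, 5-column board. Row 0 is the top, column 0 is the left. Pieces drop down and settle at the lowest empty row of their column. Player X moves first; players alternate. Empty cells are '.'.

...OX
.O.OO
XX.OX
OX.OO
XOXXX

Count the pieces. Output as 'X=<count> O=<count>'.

X=9 O=9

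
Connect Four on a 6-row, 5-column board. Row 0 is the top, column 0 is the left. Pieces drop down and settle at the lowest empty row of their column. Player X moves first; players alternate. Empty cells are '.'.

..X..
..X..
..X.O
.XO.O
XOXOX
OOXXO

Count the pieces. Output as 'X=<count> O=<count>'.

X=9 O=8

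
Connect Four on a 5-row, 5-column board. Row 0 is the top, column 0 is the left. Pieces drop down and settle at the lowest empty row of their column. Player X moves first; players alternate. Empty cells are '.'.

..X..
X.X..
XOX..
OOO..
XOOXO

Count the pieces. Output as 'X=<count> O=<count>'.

X=7 O=7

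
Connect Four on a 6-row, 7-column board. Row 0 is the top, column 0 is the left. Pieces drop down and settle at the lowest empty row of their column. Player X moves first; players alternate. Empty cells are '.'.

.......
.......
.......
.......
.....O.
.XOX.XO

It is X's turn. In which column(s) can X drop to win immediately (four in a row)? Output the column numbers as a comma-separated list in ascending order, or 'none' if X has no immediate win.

col 0: drop X → no win
col 1: drop X → no win
col 2: drop X → no win
col 3: drop X → no win
col 4: drop X → no win
col 5: drop X → no win
col 6: drop X → no win

Answer: none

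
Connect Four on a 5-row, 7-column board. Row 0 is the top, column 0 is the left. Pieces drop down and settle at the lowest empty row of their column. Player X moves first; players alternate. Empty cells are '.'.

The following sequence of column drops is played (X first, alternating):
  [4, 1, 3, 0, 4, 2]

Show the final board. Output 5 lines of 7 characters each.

Move 1: X drops in col 4, lands at row 4
Move 2: O drops in col 1, lands at row 4
Move 3: X drops in col 3, lands at row 4
Move 4: O drops in col 0, lands at row 4
Move 5: X drops in col 4, lands at row 3
Move 6: O drops in col 2, lands at row 4

Answer: .......
.......
.......
....X..
OOOXX..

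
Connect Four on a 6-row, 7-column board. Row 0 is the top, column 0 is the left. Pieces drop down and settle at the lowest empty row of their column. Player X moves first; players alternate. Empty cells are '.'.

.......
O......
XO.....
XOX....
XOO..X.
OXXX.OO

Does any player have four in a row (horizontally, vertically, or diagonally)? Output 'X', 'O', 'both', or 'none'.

none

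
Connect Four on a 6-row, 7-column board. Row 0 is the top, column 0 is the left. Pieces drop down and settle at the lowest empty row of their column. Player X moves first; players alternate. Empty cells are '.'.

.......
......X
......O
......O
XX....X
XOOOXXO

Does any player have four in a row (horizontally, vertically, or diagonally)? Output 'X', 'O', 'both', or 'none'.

none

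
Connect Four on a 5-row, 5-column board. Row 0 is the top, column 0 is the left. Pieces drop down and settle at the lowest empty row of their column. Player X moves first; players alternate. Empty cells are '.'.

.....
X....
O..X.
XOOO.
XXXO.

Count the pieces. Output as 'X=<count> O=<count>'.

X=6 O=5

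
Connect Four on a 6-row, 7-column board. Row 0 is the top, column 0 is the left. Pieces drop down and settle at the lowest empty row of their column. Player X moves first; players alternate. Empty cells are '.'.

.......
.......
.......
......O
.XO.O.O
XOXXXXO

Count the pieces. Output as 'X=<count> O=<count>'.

X=6 O=6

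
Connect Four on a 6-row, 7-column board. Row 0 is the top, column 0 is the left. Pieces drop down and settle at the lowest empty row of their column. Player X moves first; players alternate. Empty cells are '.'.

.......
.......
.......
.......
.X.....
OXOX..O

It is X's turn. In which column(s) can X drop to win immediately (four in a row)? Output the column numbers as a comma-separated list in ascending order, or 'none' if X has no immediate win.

col 0: drop X → no win
col 1: drop X → no win
col 2: drop X → no win
col 3: drop X → no win
col 4: drop X → no win
col 5: drop X → no win
col 6: drop X → no win

Answer: none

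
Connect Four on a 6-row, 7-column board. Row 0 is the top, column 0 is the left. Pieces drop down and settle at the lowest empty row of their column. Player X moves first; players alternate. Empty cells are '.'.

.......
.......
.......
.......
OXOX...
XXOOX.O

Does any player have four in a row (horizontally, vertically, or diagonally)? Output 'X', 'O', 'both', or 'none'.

none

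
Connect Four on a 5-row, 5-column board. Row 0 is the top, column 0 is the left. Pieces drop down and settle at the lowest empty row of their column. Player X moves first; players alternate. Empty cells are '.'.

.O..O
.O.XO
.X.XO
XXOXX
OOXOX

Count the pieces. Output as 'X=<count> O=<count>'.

X=9 O=9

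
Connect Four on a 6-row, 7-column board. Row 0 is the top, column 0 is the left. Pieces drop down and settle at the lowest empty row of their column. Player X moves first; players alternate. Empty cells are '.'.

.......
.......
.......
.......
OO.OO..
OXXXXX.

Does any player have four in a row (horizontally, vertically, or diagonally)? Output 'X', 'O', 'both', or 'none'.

X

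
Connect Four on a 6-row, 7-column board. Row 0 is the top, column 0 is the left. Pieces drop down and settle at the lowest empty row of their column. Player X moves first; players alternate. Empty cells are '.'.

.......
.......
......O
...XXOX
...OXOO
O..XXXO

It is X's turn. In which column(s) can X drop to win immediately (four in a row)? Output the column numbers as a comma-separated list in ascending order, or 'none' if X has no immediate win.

col 0: drop X → no win
col 1: drop X → no win
col 2: drop X → WIN!
col 3: drop X → no win
col 4: drop X → WIN!
col 5: drop X → no win
col 6: drop X → no win

Answer: 2,4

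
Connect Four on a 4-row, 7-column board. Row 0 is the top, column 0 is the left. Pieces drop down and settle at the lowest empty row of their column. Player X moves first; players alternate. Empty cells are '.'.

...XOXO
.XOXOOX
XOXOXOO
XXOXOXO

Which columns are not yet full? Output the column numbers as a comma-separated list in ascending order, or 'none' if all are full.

Answer: 0,1,2

Derivation:
col 0: top cell = '.' → open
col 1: top cell = '.' → open
col 2: top cell = '.' → open
col 3: top cell = 'X' → FULL
col 4: top cell = 'O' → FULL
col 5: top cell = 'X' → FULL
col 6: top cell = 'O' → FULL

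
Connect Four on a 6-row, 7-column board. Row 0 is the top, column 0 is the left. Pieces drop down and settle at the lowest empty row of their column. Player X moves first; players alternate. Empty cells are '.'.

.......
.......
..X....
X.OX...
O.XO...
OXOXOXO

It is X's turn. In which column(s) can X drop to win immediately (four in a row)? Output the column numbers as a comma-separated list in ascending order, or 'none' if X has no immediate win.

Answer: 4

Derivation:
col 0: drop X → no win
col 1: drop X → no win
col 2: drop X → no win
col 3: drop X → no win
col 4: drop X → WIN!
col 5: drop X → no win
col 6: drop X → no win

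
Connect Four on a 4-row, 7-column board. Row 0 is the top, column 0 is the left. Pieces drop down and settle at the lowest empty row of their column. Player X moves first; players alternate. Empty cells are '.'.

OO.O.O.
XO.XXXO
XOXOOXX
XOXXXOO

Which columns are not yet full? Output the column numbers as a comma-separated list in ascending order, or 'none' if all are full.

Answer: 2,4,6

Derivation:
col 0: top cell = 'O' → FULL
col 1: top cell = 'O' → FULL
col 2: top cell = '.' → open
col 3: top cell = 'O' → FULL
col 4: top cell = '.' → open
col 5: top cell = 'O' → FULL
col 6: top cell = '.' → open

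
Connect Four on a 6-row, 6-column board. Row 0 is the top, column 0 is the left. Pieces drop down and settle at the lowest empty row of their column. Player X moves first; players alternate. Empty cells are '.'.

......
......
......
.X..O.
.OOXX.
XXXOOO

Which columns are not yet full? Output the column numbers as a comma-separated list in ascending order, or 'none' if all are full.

Answer: 0,1,2,3,4,5

Derivation:
col 0: top cell = '.' → open
col 1: top cell = '.' → open
col 2: top cell = '.' → open
col 3: top cell = '.' → open
col 4: top cell = '.' → open
col 5: top cell = '.' → open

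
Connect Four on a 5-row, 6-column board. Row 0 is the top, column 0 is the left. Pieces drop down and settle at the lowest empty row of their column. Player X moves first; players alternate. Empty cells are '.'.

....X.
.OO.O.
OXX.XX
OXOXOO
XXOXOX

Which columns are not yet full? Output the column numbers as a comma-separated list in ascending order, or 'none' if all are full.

Answer: 0,1,2,3,5

Derivation:
col 0: top cell = '.' → open
col 1: top cell = '.' → open
col 2: top cell = '.' → open
col 3: top cell = '.' → open
col 4: top cell = 'X' → FULL
col 5: top cell = '.' → open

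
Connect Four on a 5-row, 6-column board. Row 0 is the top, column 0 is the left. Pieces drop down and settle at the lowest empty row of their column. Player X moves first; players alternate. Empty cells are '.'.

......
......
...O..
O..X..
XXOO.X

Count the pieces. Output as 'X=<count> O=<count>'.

X=4 O=4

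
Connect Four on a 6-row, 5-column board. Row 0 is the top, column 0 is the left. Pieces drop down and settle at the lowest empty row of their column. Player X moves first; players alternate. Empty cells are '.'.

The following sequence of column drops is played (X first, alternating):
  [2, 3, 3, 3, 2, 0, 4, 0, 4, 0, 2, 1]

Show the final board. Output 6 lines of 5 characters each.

Move 1: X drops in col 2, lands at row 5
Move 2: O drops in col 3, lands at row 5
Move 3: X drops in col 3, lands at row 4
Move 4: O drops in col 3, lands at row 3
Move 5: X drops in col 2, lands at row 4
Move 6: O drops in col 0, lands at row 5
Move 7: X drops in col 4, lands at row 5
Move 8: O drops in col 0, lands at row 4
Move 9: X drops in col 4, lands at row 4
Move 10: O drops in col 0, lands at row 3
Move 11: X drops in col 2, lands at row 3
Move 12: O drops in col 1, lands at row 5

Answer: .....
.....
.....
O.XO.
O.XXX
OOXOX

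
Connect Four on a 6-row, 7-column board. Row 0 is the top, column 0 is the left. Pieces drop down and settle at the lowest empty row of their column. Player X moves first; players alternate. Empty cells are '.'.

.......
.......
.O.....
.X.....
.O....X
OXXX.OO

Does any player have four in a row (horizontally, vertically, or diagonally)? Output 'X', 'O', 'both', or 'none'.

none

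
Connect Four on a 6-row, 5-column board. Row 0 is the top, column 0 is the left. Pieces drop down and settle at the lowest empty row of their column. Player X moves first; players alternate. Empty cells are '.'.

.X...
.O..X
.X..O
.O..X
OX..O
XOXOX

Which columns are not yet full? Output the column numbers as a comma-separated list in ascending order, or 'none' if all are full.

col 0: top cell = '.' → open
col 1: top cell = 'X' → FULL
col 2: top cell = '.' → open
col 3: top cell = '.' → open
col 4: top cell = '.' → open

Answer: 0,2,3,4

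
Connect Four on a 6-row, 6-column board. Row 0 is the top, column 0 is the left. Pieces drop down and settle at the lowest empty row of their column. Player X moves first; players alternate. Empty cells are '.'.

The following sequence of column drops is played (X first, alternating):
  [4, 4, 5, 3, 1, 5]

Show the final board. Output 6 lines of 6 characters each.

Answer: ......
......
......
......
....OO
.X.OXX

Derivation:
Move 1: X drops in col 4, lands at row 5
Move 2: O drops in col 4, lands at row 4
Move 3: X drops in col 5, lands at row 5
Move 4: O drops in col 3, lands at row 5
Move 5: X drops in col 1, lands at row 5
Move 6: O drops in col 5, lands at row 4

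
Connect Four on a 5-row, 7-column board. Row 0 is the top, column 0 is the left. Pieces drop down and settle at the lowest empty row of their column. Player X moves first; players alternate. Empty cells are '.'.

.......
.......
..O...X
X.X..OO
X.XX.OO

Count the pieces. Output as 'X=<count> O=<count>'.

X=6 O=5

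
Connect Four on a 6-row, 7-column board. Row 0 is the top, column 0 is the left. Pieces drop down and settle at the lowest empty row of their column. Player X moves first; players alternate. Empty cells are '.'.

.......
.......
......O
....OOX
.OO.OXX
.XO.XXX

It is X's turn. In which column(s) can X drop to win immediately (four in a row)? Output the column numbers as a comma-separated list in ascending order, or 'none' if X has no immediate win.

col 0: drop X → no win
col 1: drop X → no win
col 2: drop X → no win
col 3: drop X → WIN!
col 4: drop X → no win
col 5: drop X → no win
col 6: drop X → no win

Answer: 3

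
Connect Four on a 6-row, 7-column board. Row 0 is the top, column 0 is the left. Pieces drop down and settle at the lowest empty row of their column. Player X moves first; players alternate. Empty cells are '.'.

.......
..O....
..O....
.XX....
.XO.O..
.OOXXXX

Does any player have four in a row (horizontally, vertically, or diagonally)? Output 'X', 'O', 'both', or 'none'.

X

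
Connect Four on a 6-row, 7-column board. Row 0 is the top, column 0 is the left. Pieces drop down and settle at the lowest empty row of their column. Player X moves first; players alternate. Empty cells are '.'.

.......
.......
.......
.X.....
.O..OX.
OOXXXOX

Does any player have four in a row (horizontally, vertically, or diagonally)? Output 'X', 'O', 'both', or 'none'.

none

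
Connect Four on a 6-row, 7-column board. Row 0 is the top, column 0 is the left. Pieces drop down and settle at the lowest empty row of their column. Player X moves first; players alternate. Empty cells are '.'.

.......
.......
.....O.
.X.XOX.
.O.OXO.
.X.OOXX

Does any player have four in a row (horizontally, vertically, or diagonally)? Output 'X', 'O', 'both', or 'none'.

none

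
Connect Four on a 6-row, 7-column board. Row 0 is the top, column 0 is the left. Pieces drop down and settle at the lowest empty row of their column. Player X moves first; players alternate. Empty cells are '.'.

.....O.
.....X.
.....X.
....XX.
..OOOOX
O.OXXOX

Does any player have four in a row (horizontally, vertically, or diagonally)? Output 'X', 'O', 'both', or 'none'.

O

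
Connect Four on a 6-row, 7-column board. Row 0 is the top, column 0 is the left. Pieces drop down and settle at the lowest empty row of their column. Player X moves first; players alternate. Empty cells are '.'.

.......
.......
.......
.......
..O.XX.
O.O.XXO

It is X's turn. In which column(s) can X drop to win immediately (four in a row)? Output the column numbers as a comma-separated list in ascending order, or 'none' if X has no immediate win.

col 0: drop X → no win
col 1: drop X → no win
col 2: drop X → no win
col 3: drop X → no win
col 4: drop X → no win
col 5: drop X → no win
col 6: drop X → no win

Answer: none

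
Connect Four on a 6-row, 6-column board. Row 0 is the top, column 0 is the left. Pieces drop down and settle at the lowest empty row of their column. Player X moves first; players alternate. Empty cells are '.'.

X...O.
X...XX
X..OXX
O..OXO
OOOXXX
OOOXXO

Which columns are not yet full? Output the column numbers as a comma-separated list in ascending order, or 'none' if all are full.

Answer: 1,2,3,5

Derivation:
col 0: top cell = 'X' → FULL
col 1: top cell = '.' → open
col 2: top cell = '.' → open
col 3: top cell = '.' → open
col 4: top cell = 'O' → FULL
col 5: top cell = '.' → open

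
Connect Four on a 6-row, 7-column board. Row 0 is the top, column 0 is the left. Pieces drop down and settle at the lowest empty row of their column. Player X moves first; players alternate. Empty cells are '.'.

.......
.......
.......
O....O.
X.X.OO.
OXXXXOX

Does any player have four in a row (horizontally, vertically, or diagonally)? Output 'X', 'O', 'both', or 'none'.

X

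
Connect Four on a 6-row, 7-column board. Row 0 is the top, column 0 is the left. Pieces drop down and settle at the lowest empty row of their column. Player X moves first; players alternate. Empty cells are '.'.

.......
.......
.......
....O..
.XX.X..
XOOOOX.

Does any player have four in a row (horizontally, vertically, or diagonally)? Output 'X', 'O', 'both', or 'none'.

O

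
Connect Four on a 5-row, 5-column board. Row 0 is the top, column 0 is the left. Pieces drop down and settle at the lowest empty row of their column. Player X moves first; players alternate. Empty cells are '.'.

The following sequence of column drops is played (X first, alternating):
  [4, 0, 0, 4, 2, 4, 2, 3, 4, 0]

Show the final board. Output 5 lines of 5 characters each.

Move 1: X drops in col 4, lands at row 4
Move 2: O drops in col 0, lands at row 4
Move 3: X drops in col 0, lands at row 3
Move 4: O drops in col 4, lands at row 3
Move 5: X drops in col 2, lands at row 4
Move 6: O drops in col 4, lands at row 2
Move 7: X drops in col 2, lands at row 3
Move 8: O drops in col 3, lands at row 4
Move 9: X drops in col 4, lands at row 1
Move 10: O drops in col 0, lands at row 2

Answer: .....
....X
O...O
X.X.O
O.XOX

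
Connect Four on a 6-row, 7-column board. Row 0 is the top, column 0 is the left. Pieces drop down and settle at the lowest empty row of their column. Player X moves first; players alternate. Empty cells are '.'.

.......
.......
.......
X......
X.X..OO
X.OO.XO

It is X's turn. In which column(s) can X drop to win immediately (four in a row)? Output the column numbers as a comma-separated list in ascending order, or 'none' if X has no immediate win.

col 0: drop X → WIN!
col 1: drop X → no win
col 2: drop X → no win
col 3: drop X → no win
col 4: drop X → no win
col 5: drop X → no win
col 6: drop X → no win

Answer: 0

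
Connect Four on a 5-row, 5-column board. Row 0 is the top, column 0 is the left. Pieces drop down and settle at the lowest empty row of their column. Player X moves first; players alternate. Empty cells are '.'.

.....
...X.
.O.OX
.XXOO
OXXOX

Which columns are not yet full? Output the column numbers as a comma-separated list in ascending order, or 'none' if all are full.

col 0: top cell = '.' → open
col 1: top cell = '.' → open
col 2: top cell = '.' → open
col 3: top cell = '.' → open
col 4: top cell = '.' → open

Answer: 0,1,2,3,4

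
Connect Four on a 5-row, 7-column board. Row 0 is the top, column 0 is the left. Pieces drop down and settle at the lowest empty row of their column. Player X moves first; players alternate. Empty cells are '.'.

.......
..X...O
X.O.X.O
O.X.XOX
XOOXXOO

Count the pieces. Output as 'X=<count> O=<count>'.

X=9 O=9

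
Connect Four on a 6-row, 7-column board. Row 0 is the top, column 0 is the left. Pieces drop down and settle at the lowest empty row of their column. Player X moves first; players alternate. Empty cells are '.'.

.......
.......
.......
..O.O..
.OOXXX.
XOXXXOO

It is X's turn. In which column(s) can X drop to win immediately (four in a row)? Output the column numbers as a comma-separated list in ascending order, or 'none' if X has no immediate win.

Answer: 6

Derivation:
col 0: drop X → no win
col 1: drop X → no win
col 2: drop X → no win
col 3: drop X → no win
col 4: drop X → no win
col 5: drop X → no win
col 6: drop X → WIN!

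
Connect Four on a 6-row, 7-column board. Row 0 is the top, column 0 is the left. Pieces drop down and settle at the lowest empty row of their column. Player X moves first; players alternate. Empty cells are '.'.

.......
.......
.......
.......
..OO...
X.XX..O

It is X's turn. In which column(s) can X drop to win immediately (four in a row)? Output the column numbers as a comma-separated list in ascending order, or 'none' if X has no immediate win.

col 0: drop X → no win
col 1: drop X → WIN!
col 2: drop X → no win
col 3: drop X → no win
col 4: drop X → no win
col 5: drop X → no win
col 6: drop X → no win

Answer: 1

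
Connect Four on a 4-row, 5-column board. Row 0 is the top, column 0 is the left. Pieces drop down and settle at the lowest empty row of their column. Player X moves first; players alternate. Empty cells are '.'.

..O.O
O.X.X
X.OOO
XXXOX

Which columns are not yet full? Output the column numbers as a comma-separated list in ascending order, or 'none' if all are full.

col 0: top cell = '.' → open
col 1: top cell = '.' → open
col 2: top cell = 'O' → FULL
col 3: top cell = '.' → open
col 4: top cell = 'O' → FULL

Answer: 0,1,3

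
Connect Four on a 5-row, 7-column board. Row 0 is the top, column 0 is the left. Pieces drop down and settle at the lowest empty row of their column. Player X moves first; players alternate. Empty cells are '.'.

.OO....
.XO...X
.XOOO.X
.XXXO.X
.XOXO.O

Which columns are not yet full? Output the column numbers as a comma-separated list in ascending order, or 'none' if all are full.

col 0: top cell = '.' → open
col 1: top cell = 'O' → FULL
col 2: top cell = 'O' → FULL
col 3: top cell = '.' → open
col 4: top cell = '.' → open
col 5: top cell = '.' → open
col 6: top cell = '.' → open

Answer: 0,3,4,5,6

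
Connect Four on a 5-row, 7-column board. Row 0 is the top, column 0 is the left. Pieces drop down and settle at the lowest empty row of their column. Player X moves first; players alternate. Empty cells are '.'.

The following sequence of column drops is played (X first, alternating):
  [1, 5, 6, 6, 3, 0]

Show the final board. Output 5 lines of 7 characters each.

Move 1: X drops in col 1, lands at row 4
Move 2: O drops in col 5, lands at row 4
Move 3: X drops in col 6, lands at row 4
Move 4: O drops in col 6, lands at row 3
Move 5: X drops in col 3, lands at row 4
Move 6: O drops in col 0, lands at row 4

Answer: .......
.......
.......
......O
OX.X.OX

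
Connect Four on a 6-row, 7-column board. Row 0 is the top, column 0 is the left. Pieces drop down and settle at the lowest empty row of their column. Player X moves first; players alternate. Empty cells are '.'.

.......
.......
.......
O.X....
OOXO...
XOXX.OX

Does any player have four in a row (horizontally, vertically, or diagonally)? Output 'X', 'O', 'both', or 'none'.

none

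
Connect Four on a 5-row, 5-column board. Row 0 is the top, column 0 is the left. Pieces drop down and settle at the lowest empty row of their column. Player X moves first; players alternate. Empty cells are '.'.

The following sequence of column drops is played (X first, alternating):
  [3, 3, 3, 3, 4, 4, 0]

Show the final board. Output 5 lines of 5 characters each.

Move 1: X drops in col 3, lands at row 4
Move 2: O drops in col 3, lands at row 3
Move 3: X drops in col 3, lands at row 2
Move 4: O drops in col 3, lands at row 1
Move 5: X drops in col 4, lands at row 4
Move 6: O drops in col 4, lands at row 3
Move 7: X drops in col 0, lands at row 4

Answer: .....
...O.
...X.
...OO
X..XX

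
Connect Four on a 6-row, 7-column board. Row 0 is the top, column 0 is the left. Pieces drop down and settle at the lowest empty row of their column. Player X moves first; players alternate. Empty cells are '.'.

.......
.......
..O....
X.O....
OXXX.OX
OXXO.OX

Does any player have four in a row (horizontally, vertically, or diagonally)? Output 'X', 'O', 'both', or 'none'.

none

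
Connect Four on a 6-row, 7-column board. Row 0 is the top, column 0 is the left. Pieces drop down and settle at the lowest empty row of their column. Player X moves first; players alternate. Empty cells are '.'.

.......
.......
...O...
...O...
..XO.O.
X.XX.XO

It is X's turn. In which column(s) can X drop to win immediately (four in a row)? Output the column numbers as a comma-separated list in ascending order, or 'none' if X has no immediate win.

col 0: drop X → no win
col 1: drop X → WIN!
col 2: drop X → no win
col 3: drop X → no win
col 4: drop X → WIN!
col 5: drop X → no win
col 6: drop X → no win

Answer: 1,4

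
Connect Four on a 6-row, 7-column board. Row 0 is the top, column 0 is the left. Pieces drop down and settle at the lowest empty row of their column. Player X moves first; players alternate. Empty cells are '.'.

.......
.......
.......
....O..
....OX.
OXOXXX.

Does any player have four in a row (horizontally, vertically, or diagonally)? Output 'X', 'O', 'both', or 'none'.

none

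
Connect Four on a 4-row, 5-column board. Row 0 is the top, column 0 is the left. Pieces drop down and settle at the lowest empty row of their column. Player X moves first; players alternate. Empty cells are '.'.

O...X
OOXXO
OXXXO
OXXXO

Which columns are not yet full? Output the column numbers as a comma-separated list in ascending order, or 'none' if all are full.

col 0: top cell = 'O' → FULL
col 1: top cell = '.' → open
col 2: top cell = '.' → open
col 3: top cell = '.' → open
col 4: top cell = 'X' → FULL

Answer: 1,2,3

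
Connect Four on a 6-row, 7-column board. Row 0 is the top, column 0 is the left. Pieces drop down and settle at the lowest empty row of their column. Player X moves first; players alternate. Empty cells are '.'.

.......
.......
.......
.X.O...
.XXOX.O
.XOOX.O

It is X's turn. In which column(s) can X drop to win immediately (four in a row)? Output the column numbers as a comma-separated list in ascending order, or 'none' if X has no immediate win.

col 0: drop X → no win
col 1: drop X → WIN!
col 2: drop X → no win
col 3: drop X → no win
col 4: drop X → no win
col 5: drop X → no win
col 6: drop X → no win

Answer: 1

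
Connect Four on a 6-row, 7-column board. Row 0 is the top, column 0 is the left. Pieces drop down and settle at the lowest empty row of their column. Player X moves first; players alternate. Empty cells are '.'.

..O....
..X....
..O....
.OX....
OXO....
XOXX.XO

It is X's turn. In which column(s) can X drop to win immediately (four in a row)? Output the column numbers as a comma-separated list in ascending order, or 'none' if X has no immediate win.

Answer: 4

Derivation:
col 0: drop X → no win
col 1: drop X → no win
col 3: drop X → no win
col 4: drop X → WIN!
col 5: drop X → no win
col 6: drop X → no win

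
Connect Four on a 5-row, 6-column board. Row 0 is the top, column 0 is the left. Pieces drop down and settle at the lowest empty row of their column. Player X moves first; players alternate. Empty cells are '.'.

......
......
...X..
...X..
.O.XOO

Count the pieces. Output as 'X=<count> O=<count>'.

X=3 O=3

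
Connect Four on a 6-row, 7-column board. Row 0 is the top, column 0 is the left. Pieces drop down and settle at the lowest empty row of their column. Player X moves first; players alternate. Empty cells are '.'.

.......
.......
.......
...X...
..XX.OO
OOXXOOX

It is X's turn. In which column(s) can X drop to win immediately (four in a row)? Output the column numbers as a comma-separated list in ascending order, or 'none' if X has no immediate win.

Answer: 3

Derivation:
col 0: drop X → no win
col 1: drop X → no win
col 2: drop X → no win
col 3: drop X → WIN!
col 4: drop X → no win
col 5: drop X → no win
col 6: drop X → no win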